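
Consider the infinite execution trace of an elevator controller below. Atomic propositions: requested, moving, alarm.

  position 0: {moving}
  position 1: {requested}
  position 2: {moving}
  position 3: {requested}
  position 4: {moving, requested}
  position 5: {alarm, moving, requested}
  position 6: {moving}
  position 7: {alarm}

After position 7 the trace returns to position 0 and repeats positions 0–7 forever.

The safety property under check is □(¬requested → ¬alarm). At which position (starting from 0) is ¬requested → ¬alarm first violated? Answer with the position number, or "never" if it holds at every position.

7

Check ¬requested → ¬alarm at each position in order: 0 ✓, 1 ✓, 2 ✓, 3 ✓, 4 ✓, 5 ✓, 6 ✓.
At position 7 the labels are {alarm}, so ¬requested → ¬alarm is false there. This is the first violation.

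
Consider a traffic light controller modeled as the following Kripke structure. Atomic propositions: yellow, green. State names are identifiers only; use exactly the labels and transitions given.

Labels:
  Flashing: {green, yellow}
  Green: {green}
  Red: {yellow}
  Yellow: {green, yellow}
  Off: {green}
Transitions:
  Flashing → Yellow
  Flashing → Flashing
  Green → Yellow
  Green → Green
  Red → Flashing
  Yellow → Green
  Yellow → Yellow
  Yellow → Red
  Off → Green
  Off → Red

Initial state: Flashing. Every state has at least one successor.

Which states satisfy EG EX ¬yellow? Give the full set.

{Green, Yellow, Off}

States satisfying EX ¬yellow: {Green, Yellow, Off}.
States satisfying EG EX ¬yellow: {Green, Yellow, Off}.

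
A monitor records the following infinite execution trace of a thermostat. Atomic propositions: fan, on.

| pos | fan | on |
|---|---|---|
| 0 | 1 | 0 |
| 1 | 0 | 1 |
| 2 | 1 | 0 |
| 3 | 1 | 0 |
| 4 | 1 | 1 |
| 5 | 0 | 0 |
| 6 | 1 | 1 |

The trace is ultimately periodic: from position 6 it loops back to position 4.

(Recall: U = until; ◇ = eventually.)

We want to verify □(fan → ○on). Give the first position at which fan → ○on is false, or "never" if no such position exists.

Check fan → ○on at each position in order: 0 ✓, 1 ✓.
At position 2 the labels are {fan} and the next position 3 has {fan}, so fan → ○on is false there. This is the first violation.

2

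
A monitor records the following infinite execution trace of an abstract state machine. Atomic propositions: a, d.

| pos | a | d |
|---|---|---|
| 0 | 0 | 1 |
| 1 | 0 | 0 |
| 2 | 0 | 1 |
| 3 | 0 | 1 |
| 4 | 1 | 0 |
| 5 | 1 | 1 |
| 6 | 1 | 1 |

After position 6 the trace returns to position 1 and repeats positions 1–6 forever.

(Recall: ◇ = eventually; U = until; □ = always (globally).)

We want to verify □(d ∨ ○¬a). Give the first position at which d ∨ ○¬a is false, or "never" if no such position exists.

4

Check d ∨ ○¬a at each position in order: 0 ✓, 1 ✓, 2 ✓, 3 ✓.
At position 4 the labels are {a} and the next position 5 has {a, d}, so d ∨ ○¬a is false there. This is the first violation.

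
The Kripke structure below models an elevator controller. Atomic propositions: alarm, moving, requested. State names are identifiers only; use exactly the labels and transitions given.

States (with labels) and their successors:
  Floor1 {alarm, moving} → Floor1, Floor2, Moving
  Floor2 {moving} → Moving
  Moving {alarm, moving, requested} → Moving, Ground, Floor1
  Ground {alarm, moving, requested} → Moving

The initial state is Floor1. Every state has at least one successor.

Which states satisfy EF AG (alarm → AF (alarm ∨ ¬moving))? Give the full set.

{Floor1, Floor2, Moving, Ground}

States satisfying AG (alarm → AF (alarm ∨ ¬moving)): {Floor1, Floor2, Moving, Ground}.
States satisfying EF AG (alarm → AF (alarm ∨ ¬moving)): {Floor1, Floor2, Moving, Ground}.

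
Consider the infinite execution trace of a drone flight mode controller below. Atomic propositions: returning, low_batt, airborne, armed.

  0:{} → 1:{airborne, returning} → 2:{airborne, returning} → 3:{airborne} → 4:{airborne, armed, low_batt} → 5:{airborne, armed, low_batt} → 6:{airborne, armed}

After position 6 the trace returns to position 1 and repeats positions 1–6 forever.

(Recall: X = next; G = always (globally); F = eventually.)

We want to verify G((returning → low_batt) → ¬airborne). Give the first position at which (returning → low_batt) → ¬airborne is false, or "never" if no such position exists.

Check (returning → low_batt) → ¬airborne at each position in order: 0 ✓, 1 ✓, 2 ✓.
At position 3 the labels are {airborne}, so (returning → low_batt) → ¬airborne is false there. This is the first violation.

3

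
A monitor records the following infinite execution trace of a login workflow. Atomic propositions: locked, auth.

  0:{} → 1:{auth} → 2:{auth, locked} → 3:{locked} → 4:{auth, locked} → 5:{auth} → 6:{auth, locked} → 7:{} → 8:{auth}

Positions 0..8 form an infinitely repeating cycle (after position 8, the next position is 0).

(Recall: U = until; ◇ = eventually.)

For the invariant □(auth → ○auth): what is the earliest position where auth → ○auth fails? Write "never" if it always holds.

Check auth → ○auth at each position in order: 0 ✓, 1 ✓.
At position 2 the labels are {auth, locked} and the next position 3 has {locked}, so auth → ○auth is false there. This is the first violation.

2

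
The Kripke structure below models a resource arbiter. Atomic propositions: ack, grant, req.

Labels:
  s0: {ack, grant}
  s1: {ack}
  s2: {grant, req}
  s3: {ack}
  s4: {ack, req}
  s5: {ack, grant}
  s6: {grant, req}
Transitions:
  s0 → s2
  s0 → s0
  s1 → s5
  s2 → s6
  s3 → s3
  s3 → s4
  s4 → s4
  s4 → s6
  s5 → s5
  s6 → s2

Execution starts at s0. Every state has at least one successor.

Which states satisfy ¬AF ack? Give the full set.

States satisfying ack: {s0, s1, s3, s4, s5}.
States satisfying AF ack: {s0, s1, s3, s4, s5}.
States satisfying ¬AF ack: {s2, s6}.

{s2, s6}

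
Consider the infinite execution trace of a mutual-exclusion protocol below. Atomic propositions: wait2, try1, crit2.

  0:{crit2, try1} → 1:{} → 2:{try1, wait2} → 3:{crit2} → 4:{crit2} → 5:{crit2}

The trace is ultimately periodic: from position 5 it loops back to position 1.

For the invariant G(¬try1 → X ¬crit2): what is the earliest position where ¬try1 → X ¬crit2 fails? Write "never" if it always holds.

3

Check ¬try1 → X ¬crit2 at each position in order: 0 ✓, 1 ✓, 2 ✓.
At position 3 the labels are {crit2} and the next position 4 has {crit2}, so ¬try1 → X ¬crit2 is false there. This is the first violation.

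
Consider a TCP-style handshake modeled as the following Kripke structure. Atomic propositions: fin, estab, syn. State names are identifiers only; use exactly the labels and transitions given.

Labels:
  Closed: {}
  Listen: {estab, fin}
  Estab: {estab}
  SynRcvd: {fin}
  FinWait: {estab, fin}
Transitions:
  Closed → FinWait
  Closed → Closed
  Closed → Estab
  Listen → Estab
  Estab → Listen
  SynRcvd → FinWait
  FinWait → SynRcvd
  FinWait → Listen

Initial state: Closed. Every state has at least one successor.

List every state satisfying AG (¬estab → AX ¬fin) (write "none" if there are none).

States satisfying ¬estab → AX ¬fin: {Listen, Estab, FinWait}.
States satisfying AG (¬estab → AX ¬fin): {Listen, Estab}.

{Listen, Estab}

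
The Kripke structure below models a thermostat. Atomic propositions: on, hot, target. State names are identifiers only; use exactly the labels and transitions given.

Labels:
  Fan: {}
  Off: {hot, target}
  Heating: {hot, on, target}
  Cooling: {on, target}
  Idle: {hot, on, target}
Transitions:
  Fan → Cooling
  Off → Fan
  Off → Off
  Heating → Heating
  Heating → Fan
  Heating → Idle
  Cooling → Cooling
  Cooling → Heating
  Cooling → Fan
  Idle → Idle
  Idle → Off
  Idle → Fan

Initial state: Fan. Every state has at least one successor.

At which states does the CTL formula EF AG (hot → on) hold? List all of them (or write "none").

none

States satisfying AG (hot → on): ∅.
States satisfying EF AG (hot → on): ∅.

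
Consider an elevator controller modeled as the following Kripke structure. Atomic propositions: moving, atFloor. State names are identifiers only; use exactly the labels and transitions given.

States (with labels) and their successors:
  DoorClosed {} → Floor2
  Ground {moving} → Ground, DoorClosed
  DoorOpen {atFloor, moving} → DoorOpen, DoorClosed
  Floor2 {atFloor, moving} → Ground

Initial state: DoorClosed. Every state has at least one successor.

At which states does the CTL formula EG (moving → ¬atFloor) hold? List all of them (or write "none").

States satisfying moving → ¬atFloor: {DoorClosed, Ground}.
States satisfying EG (moving → ¬atFloor): {Ground}.

{Ground}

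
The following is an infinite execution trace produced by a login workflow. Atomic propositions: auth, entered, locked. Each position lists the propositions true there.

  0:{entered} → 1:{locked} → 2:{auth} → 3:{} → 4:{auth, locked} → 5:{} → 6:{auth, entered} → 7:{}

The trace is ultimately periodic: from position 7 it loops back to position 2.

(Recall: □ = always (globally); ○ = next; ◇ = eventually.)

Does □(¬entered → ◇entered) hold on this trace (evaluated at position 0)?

¬entered → ◇entered holds at every position 0..7, and those are all positions ever visited, so □(¬entered → ◇entered) holds.
Positions where ¬entered holds: 1, 2, 3, 4, 5, 7.
Check ◇entered at each: 1→ok, 2→ok, 3→ok, 4→ok, 5→ok, 7→ok.

Holds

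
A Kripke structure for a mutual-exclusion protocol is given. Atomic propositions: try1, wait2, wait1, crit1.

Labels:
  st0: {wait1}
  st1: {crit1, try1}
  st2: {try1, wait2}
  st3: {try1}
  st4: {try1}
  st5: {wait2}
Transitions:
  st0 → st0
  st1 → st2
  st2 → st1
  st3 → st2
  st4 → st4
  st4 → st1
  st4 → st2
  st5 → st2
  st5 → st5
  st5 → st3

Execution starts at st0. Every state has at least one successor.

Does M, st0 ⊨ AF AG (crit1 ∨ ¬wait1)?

States satisfying AG (crit1 ∨ ¬wait1): {st1, st2, st3, st4, st5}.
States satisfying AF AG (crit1 ∨ ¬wait1): {st1, st2, st3, st4, st5}.
There is a path from st0 along which AG (crit1 ∨ ¬wait1) never holds.
st0 ∉ Sat(AF AG (crit1 ∨ ¬wait1)).

Violated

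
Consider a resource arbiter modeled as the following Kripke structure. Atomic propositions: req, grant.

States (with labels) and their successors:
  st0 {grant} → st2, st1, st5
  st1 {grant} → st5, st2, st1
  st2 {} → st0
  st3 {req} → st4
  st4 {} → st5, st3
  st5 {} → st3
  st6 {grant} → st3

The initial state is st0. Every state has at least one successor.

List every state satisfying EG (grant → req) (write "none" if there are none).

States satisfying grant → req: {st2, st3, st4, st5}.
States satisfying EG (grant → req): {st3, st4, st5}.

{st3, st4, st5}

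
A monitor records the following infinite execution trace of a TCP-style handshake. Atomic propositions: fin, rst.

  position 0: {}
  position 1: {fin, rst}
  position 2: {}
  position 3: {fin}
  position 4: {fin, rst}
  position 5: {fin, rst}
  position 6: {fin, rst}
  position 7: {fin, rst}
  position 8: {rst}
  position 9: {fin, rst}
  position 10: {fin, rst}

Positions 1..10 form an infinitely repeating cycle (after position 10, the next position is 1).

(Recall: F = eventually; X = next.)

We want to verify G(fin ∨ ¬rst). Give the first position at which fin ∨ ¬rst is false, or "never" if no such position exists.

8

Check fin ∨ ¬rst at each position in order: 0 ✓, 1 ✓, 2 ✓, 3 ✓, 4 ✓, 5 ✓, 6 ✓, 7 ✓.
At position 8 the labels are {rst}, so fin ∨ ¬rst is false there. This is the first violation.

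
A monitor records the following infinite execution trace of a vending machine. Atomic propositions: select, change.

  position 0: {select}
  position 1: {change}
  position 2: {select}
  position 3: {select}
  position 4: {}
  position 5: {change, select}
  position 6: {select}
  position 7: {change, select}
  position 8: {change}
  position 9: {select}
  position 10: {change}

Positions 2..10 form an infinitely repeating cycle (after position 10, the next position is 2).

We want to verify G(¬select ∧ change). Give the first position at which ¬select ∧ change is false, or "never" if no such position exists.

At position 0 the labels are {select}, so ¬select ∧ change is false there. This is the first violation.

0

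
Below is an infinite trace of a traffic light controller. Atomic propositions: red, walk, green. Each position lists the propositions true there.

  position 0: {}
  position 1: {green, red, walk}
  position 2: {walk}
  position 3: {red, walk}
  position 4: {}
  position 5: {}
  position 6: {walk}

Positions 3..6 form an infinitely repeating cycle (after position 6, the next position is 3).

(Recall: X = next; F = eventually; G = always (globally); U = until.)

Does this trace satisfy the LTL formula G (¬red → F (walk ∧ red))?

¬red → F (walk ∧ red) holds at every position 0..6, and those are all positions ever visited, so G (¬red → F (walk ∧ red)) holds.
Positions where ¬red holds: 0, 2, 4, 5, 6.
Check F (walk ∧ red) at each: 0→ok, 2→ok, 4→ok, 5→ok, 6→ok.

Satisfied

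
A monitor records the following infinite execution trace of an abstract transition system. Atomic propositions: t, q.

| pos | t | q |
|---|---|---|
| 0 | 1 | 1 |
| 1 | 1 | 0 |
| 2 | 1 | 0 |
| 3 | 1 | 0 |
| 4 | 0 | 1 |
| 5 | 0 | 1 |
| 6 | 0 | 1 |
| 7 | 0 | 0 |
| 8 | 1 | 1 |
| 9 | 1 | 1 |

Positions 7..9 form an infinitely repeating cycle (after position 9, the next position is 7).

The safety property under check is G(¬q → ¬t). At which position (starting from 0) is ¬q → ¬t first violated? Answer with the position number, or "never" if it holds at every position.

1

Check ¬q → ¬t at each position in order: 0 ✓.
At position 1 the labels are {t}, so ¬q → ¬t is false there. This is the first violation.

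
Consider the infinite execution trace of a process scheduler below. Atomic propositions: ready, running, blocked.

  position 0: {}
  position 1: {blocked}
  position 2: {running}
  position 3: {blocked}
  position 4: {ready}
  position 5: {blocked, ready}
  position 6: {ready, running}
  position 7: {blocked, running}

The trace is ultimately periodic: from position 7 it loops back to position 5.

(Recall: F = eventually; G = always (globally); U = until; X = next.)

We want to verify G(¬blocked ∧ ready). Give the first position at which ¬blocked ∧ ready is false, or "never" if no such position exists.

At position 0 the labels are {}, so ¬blocked ∧ ready is false there. This is the first violation.

0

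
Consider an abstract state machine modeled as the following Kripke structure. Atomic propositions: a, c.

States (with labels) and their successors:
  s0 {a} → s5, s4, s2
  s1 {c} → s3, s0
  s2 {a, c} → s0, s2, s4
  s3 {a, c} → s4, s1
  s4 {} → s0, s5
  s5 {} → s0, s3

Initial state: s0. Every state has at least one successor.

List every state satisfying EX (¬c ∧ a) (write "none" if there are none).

States satisfying ¬c ∧ a: {s0}.
States satisfying EX (¬c ∧ a): {s1, s2, s4, s5}.

{s1, s2, s4, s5}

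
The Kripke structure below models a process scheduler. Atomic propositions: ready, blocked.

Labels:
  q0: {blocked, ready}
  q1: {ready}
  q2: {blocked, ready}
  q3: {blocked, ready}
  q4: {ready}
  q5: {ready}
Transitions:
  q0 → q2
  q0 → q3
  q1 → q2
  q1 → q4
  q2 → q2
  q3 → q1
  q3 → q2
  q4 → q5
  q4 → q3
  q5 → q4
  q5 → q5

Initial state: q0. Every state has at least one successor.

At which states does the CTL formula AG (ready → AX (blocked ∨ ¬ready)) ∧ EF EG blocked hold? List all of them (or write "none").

States satisfying ready → AX (blocked ∨ ¬ready): {q0, q2}.
States satisfying AG (ready → AX (blocked ∨ ¬ready)): {q2}.
States satisfying EG blocked: {q0, q2, q3}.
States satisfying EF EG blocked: {q0, q1, q2, q3, q4, q5}.
States satisfying AG (ready → AX (blocked ∨ ¬ready)) ∧ EF EG blocked: {q2}.

{q2}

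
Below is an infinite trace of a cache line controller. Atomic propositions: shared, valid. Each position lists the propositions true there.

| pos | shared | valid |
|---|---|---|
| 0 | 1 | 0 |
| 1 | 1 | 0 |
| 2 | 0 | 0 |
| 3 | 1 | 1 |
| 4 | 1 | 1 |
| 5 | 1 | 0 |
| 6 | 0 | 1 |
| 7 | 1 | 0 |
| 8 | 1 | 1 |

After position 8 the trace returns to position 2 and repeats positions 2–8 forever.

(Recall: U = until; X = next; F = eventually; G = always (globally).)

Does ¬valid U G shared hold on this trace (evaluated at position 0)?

Violated

Walking from position 0: at position 3, G shared has not yet held and ¬valid fails, so ¬valid U G shared is false.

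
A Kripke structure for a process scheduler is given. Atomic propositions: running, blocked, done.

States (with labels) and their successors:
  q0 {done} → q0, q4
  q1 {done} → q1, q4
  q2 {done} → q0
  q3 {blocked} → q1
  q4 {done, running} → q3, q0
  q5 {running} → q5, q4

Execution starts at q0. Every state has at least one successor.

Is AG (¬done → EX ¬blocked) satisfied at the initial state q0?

Satisfied

States satisfying ¬done → EX ¬blocked: {q0, q1, q2, q3, q4, q5}.
States satisfying AG (¬done → EX ¬blocked): {q0, q1, q2, q3, q4, q5}.
Every state reachable from q0 satisfies ¬done → EX ¬blocked.
q0 ∈ Sat(AG (¬done → EX ¬blocked)).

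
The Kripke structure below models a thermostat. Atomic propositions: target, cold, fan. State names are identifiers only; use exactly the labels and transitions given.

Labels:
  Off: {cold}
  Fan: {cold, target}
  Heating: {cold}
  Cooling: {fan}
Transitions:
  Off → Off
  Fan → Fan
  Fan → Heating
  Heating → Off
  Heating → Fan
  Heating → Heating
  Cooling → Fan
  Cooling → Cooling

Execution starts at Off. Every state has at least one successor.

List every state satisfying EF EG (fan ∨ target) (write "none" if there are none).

States satisfying EG (fan ∨ target): {Fan, Cooling}.
States satisfying EF EG (fan ∨ target): {Fan, Heating, Cooling}.

{Fan, Heating, Cooling}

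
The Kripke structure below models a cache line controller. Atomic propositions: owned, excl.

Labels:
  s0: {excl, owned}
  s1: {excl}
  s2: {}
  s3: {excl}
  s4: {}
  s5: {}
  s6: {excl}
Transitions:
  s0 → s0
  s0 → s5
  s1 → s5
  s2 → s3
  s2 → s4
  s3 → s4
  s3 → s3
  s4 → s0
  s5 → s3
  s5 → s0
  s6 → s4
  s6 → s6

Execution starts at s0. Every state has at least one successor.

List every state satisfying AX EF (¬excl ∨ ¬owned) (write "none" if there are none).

States satisfying EF (¬excl ∨ ¬owned): {s0, s1, s2, s3, s4, s5, s6}.
States satisfying AX EF (¬excl ∨ ¬owned): {s0, s1, s2, s3, s4, s5, s6}.

{s0, s1, s2, s3, s4, s5, s6}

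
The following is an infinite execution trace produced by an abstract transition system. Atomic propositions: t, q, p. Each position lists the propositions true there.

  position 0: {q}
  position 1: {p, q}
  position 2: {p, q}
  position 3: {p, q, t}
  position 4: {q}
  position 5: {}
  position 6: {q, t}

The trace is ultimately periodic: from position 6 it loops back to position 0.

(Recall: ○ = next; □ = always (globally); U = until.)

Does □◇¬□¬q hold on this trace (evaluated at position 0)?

◇¬□¬q holds at every position 0..6, and those are all positions ever visited, so □◇¬□¬q holds.

Satisfied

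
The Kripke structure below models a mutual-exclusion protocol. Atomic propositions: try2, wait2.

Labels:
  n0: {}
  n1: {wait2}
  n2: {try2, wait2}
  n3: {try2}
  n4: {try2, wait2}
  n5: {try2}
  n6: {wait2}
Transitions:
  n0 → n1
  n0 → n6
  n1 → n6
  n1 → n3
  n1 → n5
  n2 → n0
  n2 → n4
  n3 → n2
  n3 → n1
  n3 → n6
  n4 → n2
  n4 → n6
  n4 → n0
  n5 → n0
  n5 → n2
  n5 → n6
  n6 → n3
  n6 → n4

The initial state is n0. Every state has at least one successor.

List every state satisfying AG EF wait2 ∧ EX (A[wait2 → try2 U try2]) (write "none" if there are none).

{n1, n2, n3, n4, n5, n6}

States satisfying EF wait2: {n0, n1, n2, n3, n4, n5, n6}.
States satisfying AG EF wait2: {n0, n1, n2, n3, n4, n5, n6}.
States satisfying A[wait2 → try2 U try2]: {n2, n3, n4, n5}.
States satisfying EX (A[wait2 → try2 U try2]): {n1, n2, n3, n4, n5, n6}.
States satisfying AG EF wait2 ∧ EX (A[wait2 → try2 U try2]): {n1, n2, n3, n4, n5, n6}.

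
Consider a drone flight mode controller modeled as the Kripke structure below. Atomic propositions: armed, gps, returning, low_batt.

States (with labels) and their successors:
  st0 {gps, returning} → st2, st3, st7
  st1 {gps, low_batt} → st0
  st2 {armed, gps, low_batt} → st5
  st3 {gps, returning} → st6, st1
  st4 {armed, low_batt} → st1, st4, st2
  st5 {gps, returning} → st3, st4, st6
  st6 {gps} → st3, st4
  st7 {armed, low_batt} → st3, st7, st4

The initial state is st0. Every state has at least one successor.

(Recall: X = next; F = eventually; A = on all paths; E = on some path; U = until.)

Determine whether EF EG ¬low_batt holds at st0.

States satisfying EG ¬low_batt: {st0, st3, st5, st6}.
States satisfying EF EG ¬low_batt: {st0, st1, st2, st3, st4, st5, st6, st7}.
Some path from st0 reaches a state where EG ¬low_batt holds.
st0 ∈ Sat(EF EG ¬low_batt).

Satisfied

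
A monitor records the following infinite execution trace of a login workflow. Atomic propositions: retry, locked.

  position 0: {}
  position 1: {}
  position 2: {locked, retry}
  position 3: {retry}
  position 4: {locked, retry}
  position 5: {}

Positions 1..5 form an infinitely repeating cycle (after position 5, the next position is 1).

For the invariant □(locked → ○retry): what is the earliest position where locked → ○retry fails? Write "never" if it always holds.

4

Check locked → ○retry at each position in order: 0 ✓, 1 ✓, 2 ✓, 3 ✓.
At position 4 the labels are {locked, retry} and the next position 5 has {}, so locked → ○retry is false there. This is the first violation.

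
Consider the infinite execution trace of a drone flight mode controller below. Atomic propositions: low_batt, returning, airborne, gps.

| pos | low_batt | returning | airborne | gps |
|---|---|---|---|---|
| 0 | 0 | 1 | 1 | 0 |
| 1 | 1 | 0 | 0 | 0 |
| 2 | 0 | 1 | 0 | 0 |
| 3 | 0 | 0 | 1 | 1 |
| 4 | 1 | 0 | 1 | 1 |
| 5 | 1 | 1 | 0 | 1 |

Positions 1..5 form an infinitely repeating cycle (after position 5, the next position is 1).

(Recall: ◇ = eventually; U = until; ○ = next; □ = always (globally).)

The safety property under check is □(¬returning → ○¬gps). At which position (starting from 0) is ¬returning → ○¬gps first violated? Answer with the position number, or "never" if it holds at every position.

3

Check ¬returning → ○¬gps at each position in order: 0 ✓, 1 ✓, 2 ✓.
At position 3 the labels are {airborne, gps} and the next position 4 has {airborne, gps, low_batt}, so ¬returning → ○¬gps is false there. This is the first violation.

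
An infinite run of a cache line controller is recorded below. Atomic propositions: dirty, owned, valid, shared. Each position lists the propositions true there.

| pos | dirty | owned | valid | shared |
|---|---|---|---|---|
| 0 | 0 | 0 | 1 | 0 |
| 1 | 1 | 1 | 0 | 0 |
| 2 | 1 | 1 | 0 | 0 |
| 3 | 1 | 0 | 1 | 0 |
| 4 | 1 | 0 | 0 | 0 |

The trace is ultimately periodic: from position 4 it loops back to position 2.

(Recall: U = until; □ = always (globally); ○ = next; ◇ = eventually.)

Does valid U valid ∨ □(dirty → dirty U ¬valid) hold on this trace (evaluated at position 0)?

Walking from position 0: valid first holds at position 0, and valid holds at every earlier position along the way, so valid U valid holds.
dirty → dirty U ¬valid holds at every position 0..4, and those are all positions ever visited, so □(dirty → dirty U ¬valid) holds.
Positions where dirty holds: 1, 2, 3, 4.
Check dirty U ¬valid at each: 1→ok, 2→ok, 3→ok, 4→ok.
At position 0: valid U valid is true; □(dirty → dirty U ¬valid) is true; so valid U valid ∨ □(dirty → dirty U ¬valid) is true.

Satisfied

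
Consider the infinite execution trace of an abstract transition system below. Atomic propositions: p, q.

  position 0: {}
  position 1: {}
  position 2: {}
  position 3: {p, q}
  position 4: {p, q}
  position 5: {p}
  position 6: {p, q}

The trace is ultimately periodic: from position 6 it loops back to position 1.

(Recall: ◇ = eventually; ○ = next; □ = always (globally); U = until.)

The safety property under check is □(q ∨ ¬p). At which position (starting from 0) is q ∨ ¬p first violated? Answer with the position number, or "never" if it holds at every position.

5

Check q ∨ ¬p at each position in order: 0 ✓, 1 ✓, 2 ✓, 3 ✓, 4 ✓.
At position 5 the labels are {p}, so q ∨ ¬p is false there. This is the first violation.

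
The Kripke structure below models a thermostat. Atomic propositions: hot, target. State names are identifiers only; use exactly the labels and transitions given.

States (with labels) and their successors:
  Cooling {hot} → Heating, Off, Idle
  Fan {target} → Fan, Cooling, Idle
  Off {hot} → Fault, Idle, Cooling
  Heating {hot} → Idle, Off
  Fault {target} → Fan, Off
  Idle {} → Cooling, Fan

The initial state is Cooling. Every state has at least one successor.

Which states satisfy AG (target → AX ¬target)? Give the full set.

none

States satisfying target → AX ¬target: {Cooling, Off, Heating, Idle}.
States satisfying AG (target → AX ¬target): ∅.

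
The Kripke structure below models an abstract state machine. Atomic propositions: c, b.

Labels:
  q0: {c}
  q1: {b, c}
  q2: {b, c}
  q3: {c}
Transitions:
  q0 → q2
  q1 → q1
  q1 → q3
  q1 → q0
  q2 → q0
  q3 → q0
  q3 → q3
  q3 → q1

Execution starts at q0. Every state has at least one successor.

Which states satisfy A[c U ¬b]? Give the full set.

{q0, q2, q3}

States satisfying c: {q0, q1, q2, q3}.
States satisfying ¬b: {q0, q3}.
States satisfying A[c U ¬b]: {q0, q2, q3}.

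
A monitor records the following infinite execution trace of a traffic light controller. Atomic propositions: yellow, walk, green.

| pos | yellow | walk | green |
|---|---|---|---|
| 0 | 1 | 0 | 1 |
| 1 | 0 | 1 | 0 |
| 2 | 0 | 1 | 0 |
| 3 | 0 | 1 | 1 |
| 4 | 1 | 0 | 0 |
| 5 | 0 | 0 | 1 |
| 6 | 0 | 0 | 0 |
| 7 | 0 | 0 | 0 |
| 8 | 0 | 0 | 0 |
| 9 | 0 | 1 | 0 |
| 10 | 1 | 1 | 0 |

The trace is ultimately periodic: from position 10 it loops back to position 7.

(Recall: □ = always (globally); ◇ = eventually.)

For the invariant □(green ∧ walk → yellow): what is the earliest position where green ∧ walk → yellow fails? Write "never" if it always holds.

3

Check green ∧ walk → yellow at each position in order: 0 ✓, 1 ✓, 2 ✓.
At position 3 the labels are {green, walk}, so green ∧ walk → yellow is false there. This is the first violation.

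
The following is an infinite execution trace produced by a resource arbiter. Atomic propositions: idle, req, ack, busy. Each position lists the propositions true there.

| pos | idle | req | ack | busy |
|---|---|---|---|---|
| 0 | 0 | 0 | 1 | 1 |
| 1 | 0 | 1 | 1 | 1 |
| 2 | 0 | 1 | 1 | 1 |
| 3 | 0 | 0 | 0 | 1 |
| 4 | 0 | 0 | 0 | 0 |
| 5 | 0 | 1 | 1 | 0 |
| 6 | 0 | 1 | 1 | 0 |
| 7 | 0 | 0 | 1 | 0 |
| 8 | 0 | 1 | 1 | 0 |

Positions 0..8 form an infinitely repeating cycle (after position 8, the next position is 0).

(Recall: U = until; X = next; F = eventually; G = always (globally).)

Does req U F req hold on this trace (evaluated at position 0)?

Yes

Walking from position 0: F req first holds at position 0, and req holds at every earlier position along the way, so req U F req holds.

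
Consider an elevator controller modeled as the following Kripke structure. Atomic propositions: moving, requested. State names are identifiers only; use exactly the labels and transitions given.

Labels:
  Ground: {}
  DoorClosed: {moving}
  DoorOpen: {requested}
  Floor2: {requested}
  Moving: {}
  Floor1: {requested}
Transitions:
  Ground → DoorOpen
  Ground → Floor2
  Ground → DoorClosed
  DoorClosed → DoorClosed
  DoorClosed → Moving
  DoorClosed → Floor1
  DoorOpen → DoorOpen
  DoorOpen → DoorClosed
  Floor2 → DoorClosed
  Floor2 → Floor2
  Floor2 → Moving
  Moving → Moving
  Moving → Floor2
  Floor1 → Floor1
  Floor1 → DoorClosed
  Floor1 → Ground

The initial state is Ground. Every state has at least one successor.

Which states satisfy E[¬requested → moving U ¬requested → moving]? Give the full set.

{DoorClosed, DoorOpen, Floor2, Floor1}

States satisfying ¬requested → moving: {DoorClosed, DoorOpen, Floor2, Floor1}.
States satisfying E[¬requested → moving U ¬requested → moving]: {DoorClosed, DoorOpen, Floor2, Floor1}.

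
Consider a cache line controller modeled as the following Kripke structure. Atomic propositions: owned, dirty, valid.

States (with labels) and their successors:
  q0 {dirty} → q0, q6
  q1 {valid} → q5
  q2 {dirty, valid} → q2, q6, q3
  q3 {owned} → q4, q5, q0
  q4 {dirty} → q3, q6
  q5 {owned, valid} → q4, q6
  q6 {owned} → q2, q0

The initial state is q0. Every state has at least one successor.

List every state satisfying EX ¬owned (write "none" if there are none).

States satisfying ¬owned: {q0, q1, q2, q4}.
States satisfying EX ¬owned: {q0, q2, q3, q5, q6}.

{q0, q2, q3, q5, q6}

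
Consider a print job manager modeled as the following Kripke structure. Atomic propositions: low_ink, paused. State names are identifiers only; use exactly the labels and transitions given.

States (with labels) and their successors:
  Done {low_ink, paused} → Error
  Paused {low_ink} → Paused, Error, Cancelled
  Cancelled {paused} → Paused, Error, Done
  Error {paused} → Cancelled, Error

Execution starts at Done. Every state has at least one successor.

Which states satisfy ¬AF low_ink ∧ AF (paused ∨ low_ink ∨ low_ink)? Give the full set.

States satisfying low_ink: {Done, Paused}.
States satisfying AF low_ink: {Done, Paused}.
States satisfying ¬AF low_ink: {Cancelled, Error}.
States satisfying paused ∨ low_ink ∨ low_ink: {Done, Paused, Cancelled, Error}.
States satisfying AF (paused ∨ low_ink ∨ low_ink): {Done, Paused, Cancelled, Error}.
States satisfying ¬AF low_ink ∧ AF (paused ∨ low_ink ∨ low_ink): {Cancelled, Error}.

{Cancelled, Error}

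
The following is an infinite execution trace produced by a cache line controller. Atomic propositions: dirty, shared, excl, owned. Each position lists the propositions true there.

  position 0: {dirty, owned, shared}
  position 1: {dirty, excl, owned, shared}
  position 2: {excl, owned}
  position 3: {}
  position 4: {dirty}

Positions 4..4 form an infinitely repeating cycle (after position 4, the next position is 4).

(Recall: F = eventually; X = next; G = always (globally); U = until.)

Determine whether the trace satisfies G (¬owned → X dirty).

Yes

¬owned → X dirty holds at every position 0..4, and those are all positions ever visited, so G (¬owned → X dirty) holds.
Positions where ¬owned holds: 3, 4.
Check X dirty at each: 3→ok, 4→ok.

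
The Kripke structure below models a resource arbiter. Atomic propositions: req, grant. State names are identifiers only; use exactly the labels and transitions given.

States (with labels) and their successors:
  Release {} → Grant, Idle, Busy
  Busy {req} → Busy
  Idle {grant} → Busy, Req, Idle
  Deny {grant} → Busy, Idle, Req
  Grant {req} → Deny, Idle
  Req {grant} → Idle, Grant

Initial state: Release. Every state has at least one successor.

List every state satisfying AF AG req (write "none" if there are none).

{Busy}

States satisfying AG req: {Busy}.
States satisfying AF AG req: {Busy}.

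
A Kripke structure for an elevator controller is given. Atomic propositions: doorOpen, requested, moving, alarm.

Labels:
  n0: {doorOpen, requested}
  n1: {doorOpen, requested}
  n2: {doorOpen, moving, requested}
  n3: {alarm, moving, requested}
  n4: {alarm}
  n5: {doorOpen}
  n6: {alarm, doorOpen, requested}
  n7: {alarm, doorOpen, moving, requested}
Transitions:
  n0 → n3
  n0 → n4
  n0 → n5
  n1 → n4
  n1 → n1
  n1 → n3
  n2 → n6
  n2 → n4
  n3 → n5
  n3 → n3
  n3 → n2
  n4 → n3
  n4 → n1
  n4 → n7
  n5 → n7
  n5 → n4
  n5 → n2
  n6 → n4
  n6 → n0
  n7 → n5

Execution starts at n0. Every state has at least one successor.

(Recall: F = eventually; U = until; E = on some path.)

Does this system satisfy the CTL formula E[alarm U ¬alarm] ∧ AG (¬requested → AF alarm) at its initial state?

States satisfying alarm: {n3, n4, n6, n7}.
States satisfying ¬alarm: {n0, n1, n2, n5}.
States satisfying E[alarm U ¬alarm]: {n0, n1, n2, n3, n4, n5, n6, n7}.
States satisfying ¬requested → AF alarm: {n0, n1, n2, n3, n4, n5, n6, n7}.
States satisfying AG (¬requested → AF alarm): {n0, n1, n2, n3, n4, n5, n6, n7}.
States satisfying E[alarm U ¬alarm] ∧ AG (¬requested → AF alarm): {n0, n1, n2, n3, n4, n5, n6, n7}.
n0 ∈ Sat(E[alarm U ¬alarm] ∧ AG (¬requested → AF alarm)).

Satisfied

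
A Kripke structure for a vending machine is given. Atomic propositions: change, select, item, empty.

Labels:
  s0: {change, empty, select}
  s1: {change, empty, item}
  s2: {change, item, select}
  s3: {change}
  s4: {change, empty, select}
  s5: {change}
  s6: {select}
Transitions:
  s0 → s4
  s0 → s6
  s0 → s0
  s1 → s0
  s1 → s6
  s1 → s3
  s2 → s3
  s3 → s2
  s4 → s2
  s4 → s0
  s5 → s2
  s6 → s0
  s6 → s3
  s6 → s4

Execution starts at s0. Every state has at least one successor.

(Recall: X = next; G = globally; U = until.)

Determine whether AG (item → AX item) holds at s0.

States satisfying item → AX item: {s0, s3, s4, s5, s6}.
States satisfying AG (item → AX item): ∅.
s2 is reachable from s0 and violates item → AX item, so AG fails at s0.
s0 ∉ Sat(AG (item → AX item)).

No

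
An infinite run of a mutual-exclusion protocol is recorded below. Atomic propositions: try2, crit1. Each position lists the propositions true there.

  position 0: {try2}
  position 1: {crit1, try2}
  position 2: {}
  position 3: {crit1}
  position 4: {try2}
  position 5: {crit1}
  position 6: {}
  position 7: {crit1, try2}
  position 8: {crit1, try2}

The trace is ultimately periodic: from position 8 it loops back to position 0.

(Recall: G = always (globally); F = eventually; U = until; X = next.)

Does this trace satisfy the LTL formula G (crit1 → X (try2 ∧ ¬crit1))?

Violated

crit1 → X (try2 ∧ ¬crit1) must hold at every position from 0 onward. It fails at position 1, so G (crit1 → X (try2 ∧ ¬crit1)) is false.
Positions where crit1 holds: 1, 3, 5, 7, 8.
Check X (try2 ∧ ¬crit1) at each: 1→fails, 3→ok, 5→fails, 7→fails, 8→ok.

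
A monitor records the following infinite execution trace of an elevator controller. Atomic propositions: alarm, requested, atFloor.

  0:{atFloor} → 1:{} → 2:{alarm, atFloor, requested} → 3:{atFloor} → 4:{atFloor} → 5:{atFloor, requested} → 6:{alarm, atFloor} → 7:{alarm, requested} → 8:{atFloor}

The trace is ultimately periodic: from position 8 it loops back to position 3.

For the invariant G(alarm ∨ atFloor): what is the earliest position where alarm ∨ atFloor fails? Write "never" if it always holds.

Check alarm ∨ atFloor at each position in order: 0 ✓.
At position 1 the labels are {}, so alarm ∨ atFloor is false there. This is the first violation.

1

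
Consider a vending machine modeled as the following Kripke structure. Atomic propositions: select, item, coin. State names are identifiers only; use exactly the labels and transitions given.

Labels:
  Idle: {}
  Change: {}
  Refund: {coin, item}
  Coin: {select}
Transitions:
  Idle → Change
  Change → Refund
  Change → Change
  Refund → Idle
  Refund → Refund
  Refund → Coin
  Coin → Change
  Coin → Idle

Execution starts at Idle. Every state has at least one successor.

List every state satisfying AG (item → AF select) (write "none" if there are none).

none

States satisfying item → AF select: {Idle, Change, Coin}.
States satisfying AG (item → AF select): ∅.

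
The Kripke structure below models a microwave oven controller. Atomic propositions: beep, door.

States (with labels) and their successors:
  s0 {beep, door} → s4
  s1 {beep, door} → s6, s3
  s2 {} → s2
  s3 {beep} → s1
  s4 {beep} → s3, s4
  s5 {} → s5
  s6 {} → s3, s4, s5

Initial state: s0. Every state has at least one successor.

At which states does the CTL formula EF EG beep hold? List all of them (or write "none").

{s0, s1, s3, s4, s6}

States satisfying EG beep: {s0, s1, s3, s4}.
States satisfying EF EG beep: {s0, s1, s3, s4, s6}.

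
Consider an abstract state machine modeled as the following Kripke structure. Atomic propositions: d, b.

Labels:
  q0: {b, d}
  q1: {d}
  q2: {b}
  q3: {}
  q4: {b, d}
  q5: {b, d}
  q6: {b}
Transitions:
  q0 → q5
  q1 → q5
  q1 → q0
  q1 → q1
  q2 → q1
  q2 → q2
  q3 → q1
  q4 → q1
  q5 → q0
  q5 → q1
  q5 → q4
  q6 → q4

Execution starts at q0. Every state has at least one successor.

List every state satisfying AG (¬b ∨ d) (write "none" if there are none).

States satisfying ¬b ∨ d: {q0, q1, q3, q4, q5}.
States satisfying AG (¬b ∨ d): {q0, q1, q3, q4, q5}.

{q0, q1, q3, q4, q5}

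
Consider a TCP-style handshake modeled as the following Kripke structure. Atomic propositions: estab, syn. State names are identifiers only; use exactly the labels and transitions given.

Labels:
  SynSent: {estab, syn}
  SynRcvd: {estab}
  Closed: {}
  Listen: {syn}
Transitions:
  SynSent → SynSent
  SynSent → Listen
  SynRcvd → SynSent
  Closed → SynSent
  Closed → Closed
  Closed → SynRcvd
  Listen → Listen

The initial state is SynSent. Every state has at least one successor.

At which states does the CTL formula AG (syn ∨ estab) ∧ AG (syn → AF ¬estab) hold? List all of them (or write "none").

States satisfying syn ∨ estab: {SynSent, SynRcvd, Listen}.
States satisfying AG (syn ∨ estab): {SynSent, SynRcvd, Listen}.
States satisfying syn → AF ¬estab: {SynRcvd, Closed, Listen}.
States satisfying AG (syn → AF ¬estab): {Listen}.
States satisfying AG (syn ∨ estab) ∧ AG (syn → AF ¬estab): {Listen}.

{Listen}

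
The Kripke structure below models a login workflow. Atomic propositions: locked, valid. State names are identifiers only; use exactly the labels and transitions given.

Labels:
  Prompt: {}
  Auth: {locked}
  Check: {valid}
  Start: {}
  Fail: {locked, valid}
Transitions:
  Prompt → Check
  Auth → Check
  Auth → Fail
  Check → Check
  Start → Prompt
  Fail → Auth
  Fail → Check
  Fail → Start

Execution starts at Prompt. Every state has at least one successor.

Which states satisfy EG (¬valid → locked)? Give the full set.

States satisfying ¬valid → locked: {Auth, Check, Fail}.
States satisfying EG (¬valid → locked): {Auth, Check, Fail}.

{Auth, Check, Fail}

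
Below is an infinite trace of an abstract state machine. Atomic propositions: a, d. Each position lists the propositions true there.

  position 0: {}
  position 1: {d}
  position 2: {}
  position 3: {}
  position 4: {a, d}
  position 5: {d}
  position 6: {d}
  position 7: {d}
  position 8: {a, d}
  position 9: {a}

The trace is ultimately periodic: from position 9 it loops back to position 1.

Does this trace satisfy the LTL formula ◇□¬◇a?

No

□¬◇a is false at every position 0..9, so it never becomes true and ◇□¬◇a fails.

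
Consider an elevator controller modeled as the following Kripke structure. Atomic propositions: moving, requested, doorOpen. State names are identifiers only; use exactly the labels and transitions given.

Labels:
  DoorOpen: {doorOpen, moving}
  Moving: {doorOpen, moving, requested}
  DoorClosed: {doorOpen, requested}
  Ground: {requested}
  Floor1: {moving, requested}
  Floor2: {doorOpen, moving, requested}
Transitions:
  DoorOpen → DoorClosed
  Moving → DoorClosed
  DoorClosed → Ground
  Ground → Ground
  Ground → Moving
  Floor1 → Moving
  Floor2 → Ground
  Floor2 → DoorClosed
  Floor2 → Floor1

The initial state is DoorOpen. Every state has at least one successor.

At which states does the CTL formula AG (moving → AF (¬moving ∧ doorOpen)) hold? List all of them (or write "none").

{DoorOpen, Moving, DoorClosed, Ground, Floor1}

States satisfying moving → AF (¬moving ∧ doorOpen): {DoorOpen, Moving, DoorClosed, Ground, Floor1}.
States satisfying AG (moving → AF (¬moving ∧ doorOpen)): {DoorOpen, Moving, DoorClosed, Ground, Floor1}.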